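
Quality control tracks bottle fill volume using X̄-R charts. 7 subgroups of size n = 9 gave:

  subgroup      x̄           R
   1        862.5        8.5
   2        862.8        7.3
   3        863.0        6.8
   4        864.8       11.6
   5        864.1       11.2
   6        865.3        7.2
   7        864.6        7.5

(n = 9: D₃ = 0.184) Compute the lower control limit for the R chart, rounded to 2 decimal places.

1.58

R̄ = (8.5 + 7.3 + 6.8 + 11.6 + 11.2 + 7.2 + 7.5) / 7 = 60.1000 / 7 = 8.5857
LCL_R = D₃·R̄ = 0.184 × 8.5857 = 1.5798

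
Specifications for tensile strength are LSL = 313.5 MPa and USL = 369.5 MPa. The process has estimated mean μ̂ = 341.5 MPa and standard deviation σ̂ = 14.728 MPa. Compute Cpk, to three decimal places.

Cpu = (USL − μ̂) / (3σ̂) = (369.5 − 341.5) / (3 × 14.728) = 0.6337; Cpl = (μ̂ − LSL) / (3σ̂) = (341.5 − 313.5) / (3 × 14.728) = 0.6337; Cpk = min(Cpu, Cpl) = 0.6337

0.634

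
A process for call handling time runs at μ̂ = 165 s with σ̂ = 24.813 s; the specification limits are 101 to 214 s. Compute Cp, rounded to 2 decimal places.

Cp = (USL − LSL) / (6σ̂) = (214 − 101) / (6 × 24.813) = 113.0000 / 148.8780 = 0.7590

0.76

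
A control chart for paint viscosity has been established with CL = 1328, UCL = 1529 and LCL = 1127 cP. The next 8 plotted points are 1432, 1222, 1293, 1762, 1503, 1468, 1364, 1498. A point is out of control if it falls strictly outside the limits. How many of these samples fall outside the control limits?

Compare each point to [1127, 1529]: sample 4 = 1762 > UCL.

1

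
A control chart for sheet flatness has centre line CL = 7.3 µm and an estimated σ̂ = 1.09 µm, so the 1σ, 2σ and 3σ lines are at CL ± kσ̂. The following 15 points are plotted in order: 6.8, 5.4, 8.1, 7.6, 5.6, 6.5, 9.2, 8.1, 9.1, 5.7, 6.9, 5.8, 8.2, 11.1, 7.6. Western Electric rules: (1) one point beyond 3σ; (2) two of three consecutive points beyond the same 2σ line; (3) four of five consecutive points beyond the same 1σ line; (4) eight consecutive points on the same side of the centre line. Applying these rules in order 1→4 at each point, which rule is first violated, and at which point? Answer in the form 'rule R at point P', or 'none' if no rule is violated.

rule 1 at point 14

Zone of each point (C = within 1σ̂, B = 1σ̂–2σ̂, A = 2σ̂–3σ̂, * = beyond 3σ̂; sign = side of CL): 1:-C, 2:-B, 3:+C, 4:+C, 5:-B, 6:-C, 7:+B, 8:+C, 9:+B, 10:-B, 11:-C, 12:-B, 13:+C, 14:+*, 15:+C
Rule 1 (one point beyond the 3σ limits) is satisfied at point 14.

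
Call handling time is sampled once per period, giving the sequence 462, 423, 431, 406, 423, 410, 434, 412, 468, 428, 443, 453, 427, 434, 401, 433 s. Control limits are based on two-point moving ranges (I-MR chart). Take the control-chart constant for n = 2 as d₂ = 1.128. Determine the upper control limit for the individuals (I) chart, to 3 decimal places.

495.571

X̄ = (462 + 423 + 431 + 406 + 423 + 410 + 434 + 412 + 468 + 428 + 443 + 453 + 427 + 434 + 401 + 433) / 16 = 430.5000
Moving ranges: 39, 8, 25, 17, 13, 24, 22, 56, 40, 15, 10, 26, 7, 33, 32; M̄R̄ = 367.0000 / 15 = 24.4667
UCL = X̄ + 3·M̄R̄/d₂ = 430.5000 + 3 × 24.4667 / 1.128 = 495.5709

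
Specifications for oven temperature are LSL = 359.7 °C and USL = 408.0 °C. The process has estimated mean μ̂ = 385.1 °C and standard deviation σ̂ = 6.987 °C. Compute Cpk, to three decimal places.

1.093

Cpu = (USL − μ̂) / (3σ̂) = (408.0 − 385.1) / (3 × 6.987) = 1.0925; Cpl = (μ̂ − LSL) / (3σ̂) = (385.1 − 359.7) / (3 × 6.987) = 1.2118; Cpk = min(Cpu, Cpl) = 1.0925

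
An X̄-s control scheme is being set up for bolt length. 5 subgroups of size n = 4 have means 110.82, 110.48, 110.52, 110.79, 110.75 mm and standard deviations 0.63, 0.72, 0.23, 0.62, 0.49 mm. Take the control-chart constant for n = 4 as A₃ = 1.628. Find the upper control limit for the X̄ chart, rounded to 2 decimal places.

111.55

X̄̄ = (110.82 + 110.48 + 110.52 + 110.79 + 110.75) / 5 = 110.6720
s̄ = (0.63 + 0.72 + 0.23 + 0.62 + 0.49) / 5 = 0.5380
UCL = X̄̄ + A₃·s̄ = 110.6720 + 1.628 × 0.5380 = 111.5479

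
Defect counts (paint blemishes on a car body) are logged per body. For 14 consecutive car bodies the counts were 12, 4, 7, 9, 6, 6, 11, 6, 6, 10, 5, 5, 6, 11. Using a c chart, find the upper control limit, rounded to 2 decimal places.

15.61

c̄ = (12 + 4 + 7 + 9 + 6 + 6 + 11 + 6 + 6 + 10 + 5 + 5 + 6 + 11) / 14 = 104 / 14 = 7.4286
UCL = c̄ + 3√c̄ = 7.4286 + 3 × √7.4286 = 7.4286 + 3 × 2.7255 = 15.6052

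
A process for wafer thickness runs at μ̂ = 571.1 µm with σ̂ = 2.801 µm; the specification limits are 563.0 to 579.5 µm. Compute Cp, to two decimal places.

Cp = (USL − LSL) / (6σ̂) = (579.5 − 563.0) / (6 × 2.801) = 16.5000 / 16.8060 = 0.9818

0.98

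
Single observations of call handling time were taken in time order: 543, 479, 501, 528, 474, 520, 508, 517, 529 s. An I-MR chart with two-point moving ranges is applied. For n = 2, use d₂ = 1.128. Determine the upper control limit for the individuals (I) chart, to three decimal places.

592.782

X̄ = (543 + 479 + 501 + 528 + 474 + 520 + 508 + 517 + 529) / 9 = 511.0000
Moving ranges: 64, 22, 27, 54, 46, 12, 9, 12; M̄R̄ = 246.0000 / 8 = 30.7500
UCL = X̄ + 3·M̄R̄/d₂ = 511.0000 + 3 × 30.7500 / 1.128 = 592.7819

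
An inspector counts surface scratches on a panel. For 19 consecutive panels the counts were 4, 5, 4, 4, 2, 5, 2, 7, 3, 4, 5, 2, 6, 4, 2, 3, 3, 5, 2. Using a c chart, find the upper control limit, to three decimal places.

c̄ = (4 + 5 + 4 + 4 + 2 + 5 + 2 + 7 + 3 + 4 + 5 + 2 + 6 + 4 + 2 + 3 + 3 + 5 + 2) / 19 = 72 / 19 = 3.7895
UCL = c̄ + 3√c̄ = 3.7895 + 3 × √3.7895 = 3.7895 + 3 × 1.9467 = 9.6294

9.629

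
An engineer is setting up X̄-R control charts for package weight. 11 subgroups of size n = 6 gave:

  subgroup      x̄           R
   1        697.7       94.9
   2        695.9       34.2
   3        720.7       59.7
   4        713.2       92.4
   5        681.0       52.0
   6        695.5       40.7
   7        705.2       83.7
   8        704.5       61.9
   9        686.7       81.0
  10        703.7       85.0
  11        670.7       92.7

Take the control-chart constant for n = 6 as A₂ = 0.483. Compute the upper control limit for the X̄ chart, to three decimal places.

731.879

X̄̄ = (697.7 + 695.9 + 720.7 + 713.2 + 681.0 + 695.5 + 705.2 + 704.5 + 686.7 + 703.7 + 670.7) / 11 = 7674.8000 / 11 = 697.7091
R̄ = (94.9 + 34.2 + 59.7 + 92.4 + 52.0 + 40.7 + 83.7 + 61.9 + 81.0 + 85.0 + 92.7) / 11 = 778.2000 / 11 = 70.7455
UCL = X̄̄ + A₂·R̄ = 697.7091 + 0.483 × 70.7455 = 731.8791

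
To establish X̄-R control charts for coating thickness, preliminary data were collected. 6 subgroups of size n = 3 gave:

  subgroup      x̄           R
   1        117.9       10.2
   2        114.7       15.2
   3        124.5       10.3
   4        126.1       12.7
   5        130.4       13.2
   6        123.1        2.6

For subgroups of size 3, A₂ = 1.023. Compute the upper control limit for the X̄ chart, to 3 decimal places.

133.729

X̄̄ = (117.9 + 114.7 + 124.5 + 126.1 + 130.4 + 123.1) / 6 = 736.7000 / 6 = 122.7833
R̄ = (10.2 + 15.2 + 10.3 + 12.7 + 13.2 + 2.6) / 6 = 64.2000 / 6 = 10.7000
UCL = X̄̄ + A₂·R̄ = 122.7833 + 1.023 × 10.7000 = 133.7294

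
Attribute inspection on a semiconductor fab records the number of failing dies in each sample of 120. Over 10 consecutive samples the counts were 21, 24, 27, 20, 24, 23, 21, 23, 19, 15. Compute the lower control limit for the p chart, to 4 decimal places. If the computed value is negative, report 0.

0.0754

p̄ = Σdᵢ / (k·n) = 217 / (10 × 120) = 0.18083
LCL = p̄ − 3·√(p̄(1−p̄)/n) = 0.18083 − 3 × 0.03513 = 0.07543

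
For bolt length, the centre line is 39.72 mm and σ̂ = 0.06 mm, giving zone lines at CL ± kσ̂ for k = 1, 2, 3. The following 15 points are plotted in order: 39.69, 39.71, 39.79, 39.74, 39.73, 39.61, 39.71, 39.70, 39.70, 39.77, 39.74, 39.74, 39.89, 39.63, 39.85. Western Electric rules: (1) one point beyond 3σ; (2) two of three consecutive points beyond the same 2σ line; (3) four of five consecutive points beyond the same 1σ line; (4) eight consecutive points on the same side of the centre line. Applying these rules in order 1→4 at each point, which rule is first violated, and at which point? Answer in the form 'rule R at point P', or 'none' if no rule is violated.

Zone of each point (C = within 1σ̂, B = 1σ̂–2σ̂, A = 2σ̂–3σ̂, * = beyond 3σ̂; sign = side of CL): 1:-C, 2:-C, 3:+B, 4:+C, 5:+C, 6:-B, 7:-C, 8:-C, 9:-C, 10:+C, 11:+C, 12:+C, 13:+A, 14:-B, 15:+A
Rule 2 (two of three consecutive points beyond the same 2σ limit) is satisfied at point 15.

rule 2 at point 15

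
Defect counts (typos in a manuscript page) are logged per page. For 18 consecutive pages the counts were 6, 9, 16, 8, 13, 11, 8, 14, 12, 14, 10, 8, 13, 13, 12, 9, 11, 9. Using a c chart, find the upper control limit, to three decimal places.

20.788

c̄ = (6 + 9 + 16 + 8 + 13 + 11 + 8 + 14 + 12 + 14 + 10 + 8 + 13 + 13 + 12 + 9 + 11 + 9) / 18 = 196 / 18 = 10.8889
UCL = c̄ + 3√c̄ = 10.8889 + 3 × √10.8889 = 10.8889 + 3 × 3.2998 = 20.7884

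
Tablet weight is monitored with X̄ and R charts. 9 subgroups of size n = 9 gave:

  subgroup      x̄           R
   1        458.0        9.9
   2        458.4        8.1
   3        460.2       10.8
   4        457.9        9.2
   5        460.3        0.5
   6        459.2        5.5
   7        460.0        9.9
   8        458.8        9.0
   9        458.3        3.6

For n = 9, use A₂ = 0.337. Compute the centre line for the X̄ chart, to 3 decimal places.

X̄̄ = (458.0 + 458.4 + 460.2 + 457.9 + 460.3 + 459.2 + 460.0 + 458.8 + 458.3) / 9 = 4131.1000 / 9 = 459.0111
CL = X̄̄ = 459.0111

459.011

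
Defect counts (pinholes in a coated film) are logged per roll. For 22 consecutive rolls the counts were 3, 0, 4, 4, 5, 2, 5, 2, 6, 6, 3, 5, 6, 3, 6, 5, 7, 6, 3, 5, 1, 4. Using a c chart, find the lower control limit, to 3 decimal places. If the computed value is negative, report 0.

0.000

c̄ = (3 + 0 + 4 + 4 + 5 + 2 + 5 + 2 + 6 + 6 + 3 + 5 + 6 + 3 + 6 + 5 + 7 + 6 + 3 + 5 + 1 + 4) / 22 = 91 / 22 = 4.1364
LCL = c̄ − 3√c̄ = 4.1364 − 3 × 2.0338 = -1.9651 → 0 (cannot be negative)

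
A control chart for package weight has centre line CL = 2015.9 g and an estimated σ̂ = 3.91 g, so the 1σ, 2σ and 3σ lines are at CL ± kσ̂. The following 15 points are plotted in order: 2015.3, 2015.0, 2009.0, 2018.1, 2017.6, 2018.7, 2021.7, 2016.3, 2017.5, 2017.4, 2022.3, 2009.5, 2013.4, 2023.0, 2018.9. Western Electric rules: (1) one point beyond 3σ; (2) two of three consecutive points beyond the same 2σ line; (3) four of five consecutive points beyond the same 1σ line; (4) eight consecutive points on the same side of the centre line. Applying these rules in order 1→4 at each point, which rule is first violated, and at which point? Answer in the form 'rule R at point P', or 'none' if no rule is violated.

Zone of each point (C = within 1σ̂, B = 1σ̂–2σ̂, A = 2σ̂–3σ̂, * = beyond 3σ̂; sign = side of CL): 1:-C, 2:-C, 3:-B, 4:+C, 5:+C, 6:+C, 7:+B, 8:+C, 9:+C, 10:+C, 11:+B, 12:-B, 13:-C, 14:+B, 15:+C
Rule 4 (eight consecutive points on the same side of the centre line) is satisfied at point 11.

rule 4 at point 11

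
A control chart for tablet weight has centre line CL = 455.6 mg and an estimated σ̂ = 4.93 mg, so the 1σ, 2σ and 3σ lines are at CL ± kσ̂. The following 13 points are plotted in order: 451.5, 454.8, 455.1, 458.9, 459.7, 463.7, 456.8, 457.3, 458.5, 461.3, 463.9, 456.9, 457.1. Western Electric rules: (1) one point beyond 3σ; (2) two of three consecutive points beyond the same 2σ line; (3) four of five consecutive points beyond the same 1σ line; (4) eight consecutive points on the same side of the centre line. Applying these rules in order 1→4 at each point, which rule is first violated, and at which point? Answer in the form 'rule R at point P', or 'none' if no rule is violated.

rule 4 at point 11

Zone of each point (C = within 1σ̂, B = 1σ̂–2σ̂, A = 2σ̂–3σ̂, * = beyond 3σ̂; sign = side of CL): 1:-C, 2:-C, 3:-C, 4:+C, 5:+C, 6:+B, 7:+C, 8:+C, 9:+C, 10:+B, 11:+B, 12:+C, 13:+C
Rule 4 (eight consecutive points on the same side of the centre line) is satisfied at point 11.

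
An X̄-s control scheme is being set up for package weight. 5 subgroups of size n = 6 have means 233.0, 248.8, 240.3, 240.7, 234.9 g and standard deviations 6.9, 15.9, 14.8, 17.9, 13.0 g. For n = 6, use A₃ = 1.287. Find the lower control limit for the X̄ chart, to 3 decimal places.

221.908

X̄̄ = (233.0 + 248.8 + 240.3 + 240.7 + 234.9) / 5 = 239.5400
s̄ = (6.9 + 15.9 + 14.8 + 17.9 + 13.0) / 5 = 13.7000
LCL = X̄̄ − A₃·s̄ = 239.5400 − 1.287 × 13.7000 = 221.9081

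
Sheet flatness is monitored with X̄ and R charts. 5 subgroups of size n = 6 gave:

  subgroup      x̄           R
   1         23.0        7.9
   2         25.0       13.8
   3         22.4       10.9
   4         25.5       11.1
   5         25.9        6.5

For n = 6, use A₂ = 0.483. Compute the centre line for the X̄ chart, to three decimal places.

24.360

X̄̄ = (23.0 + 25.0 + 22.4 + 25.5 + 25.9) / 5 = 121.8000 / 5 = 24.3600
CL = X̄̄ = 24.3600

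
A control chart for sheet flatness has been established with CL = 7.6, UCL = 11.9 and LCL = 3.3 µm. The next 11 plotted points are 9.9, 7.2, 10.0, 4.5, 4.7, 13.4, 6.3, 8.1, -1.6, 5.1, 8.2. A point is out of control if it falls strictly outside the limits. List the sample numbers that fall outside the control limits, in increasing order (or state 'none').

Compare each point to [3.3, 11.9]: sample 6 = 13.4 > UCL; sample 9 = -1.6 < LCL.

6, 9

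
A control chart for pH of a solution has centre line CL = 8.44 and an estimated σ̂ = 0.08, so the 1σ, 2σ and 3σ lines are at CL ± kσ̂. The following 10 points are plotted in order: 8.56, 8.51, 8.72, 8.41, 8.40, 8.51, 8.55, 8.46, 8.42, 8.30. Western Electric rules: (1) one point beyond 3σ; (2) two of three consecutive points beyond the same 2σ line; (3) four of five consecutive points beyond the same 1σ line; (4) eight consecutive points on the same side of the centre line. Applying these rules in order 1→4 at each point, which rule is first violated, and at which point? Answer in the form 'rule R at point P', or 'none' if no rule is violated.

Zone of each point (C = within 1σ̂, B = 1σ̂–2σ̂, A = 2σ̂–3σ̂, * = beyond 3σ̂; sign = side of CL): 1:+B, 2:+C, 3:+*, 4:-C, 5:-C, 6:+C, 7:+B, 8:+C, 9:-C, 10:-B
Rule 1 (one point beyond the 3σ limits) is satisfied at point 3.

rule 1 at point 3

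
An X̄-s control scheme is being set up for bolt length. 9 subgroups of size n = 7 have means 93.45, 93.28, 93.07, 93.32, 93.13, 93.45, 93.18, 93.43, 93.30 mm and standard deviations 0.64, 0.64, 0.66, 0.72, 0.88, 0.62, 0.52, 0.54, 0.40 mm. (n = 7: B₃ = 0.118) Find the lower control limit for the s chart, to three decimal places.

s̄ = (0.64 + 0.64 + 0.66 + 0.72 + 0.88 + 0.62 + 0.52 + 0.54 + 0.40) / 9 = 0.6244
LCL_s = B₃·s̄ = 0.118 × 0.6244 = 0.0737

0.074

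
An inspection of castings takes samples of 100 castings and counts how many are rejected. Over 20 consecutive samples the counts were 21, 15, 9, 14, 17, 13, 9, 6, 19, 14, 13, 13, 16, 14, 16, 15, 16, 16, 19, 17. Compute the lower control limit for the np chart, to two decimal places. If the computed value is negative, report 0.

4.01

p̄ = Σdᵢ / (k·n) = 292 / (20 × 100) = 0.14600
LCL = np̄ − 3·√(np̄(1−p̄)) = 14.6000 − 3 × 3.5311 = 4.0068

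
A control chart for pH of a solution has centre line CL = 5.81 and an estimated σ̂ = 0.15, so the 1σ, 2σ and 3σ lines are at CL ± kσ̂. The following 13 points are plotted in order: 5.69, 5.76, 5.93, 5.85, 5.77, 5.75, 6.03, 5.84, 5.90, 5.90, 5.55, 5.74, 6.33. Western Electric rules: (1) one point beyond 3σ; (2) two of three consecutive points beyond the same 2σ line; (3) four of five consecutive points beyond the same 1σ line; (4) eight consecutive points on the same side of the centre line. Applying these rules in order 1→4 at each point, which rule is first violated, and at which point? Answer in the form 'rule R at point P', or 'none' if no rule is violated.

rule 1 at point 13

Zone of each point (C = within 1σ̂, B = 1σ̂–2σ̂, A = 2σ̂–3σ̂, * = beyond 3σ̂; sign = side of CL): 1:-C, 2:-C, 3:+C, 4:+C, 5:-C, 6:-C, 7:+B, 8:+C, 9:+C, 10:+C, 11:-B, 12:-C, 13:+*
Rule 1 (one point beyond the 3σ limits) is satisfied at point 13.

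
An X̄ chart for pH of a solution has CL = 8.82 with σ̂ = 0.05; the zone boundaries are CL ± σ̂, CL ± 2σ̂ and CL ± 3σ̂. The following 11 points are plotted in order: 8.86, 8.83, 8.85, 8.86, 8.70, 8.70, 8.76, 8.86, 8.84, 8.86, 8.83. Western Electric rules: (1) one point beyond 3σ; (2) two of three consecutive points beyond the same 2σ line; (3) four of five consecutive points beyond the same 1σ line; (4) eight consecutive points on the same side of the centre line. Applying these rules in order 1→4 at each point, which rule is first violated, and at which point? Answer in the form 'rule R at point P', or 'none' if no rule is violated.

rule 2 at point 6

Zone of each point (C = within 1σ̂, B = 1σ̂–2σ̂, A = 2σ̂–3σ̂, * = beyond 3σ̂; sign = side of CL): 1:+C, 2:+C, 3:+C, 4:+C, 5:-A, 6:-A, 7:-B, 8:+C, 9:+C, 10:+C, 11:+C
Rule 2 (two of three consecutive points beyond the same 2σ limit) is satisfied at point 6.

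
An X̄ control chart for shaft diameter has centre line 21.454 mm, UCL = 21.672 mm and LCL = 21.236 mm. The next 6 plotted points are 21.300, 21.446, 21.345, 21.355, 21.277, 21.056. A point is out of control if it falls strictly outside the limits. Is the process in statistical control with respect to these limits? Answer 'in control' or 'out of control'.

out of control

Compare each point to [21.236, 21.672]: sample 6 = 21.056 < LCL.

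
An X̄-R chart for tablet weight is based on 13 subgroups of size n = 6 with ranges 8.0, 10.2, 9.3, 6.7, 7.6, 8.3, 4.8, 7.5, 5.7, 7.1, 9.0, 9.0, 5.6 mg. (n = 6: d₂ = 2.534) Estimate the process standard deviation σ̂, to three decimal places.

2.999

R̄ = (8.0 + 10.2 + 9.3 + 6.7 + 7.6 + 8.3 + 4.8 + 7.5 + 5.7 + 7.1 + 9.0 + 9.0 + 5.6) / 13 = 7.6000
σ̂ = R̄ / d₂ = 7.6000 / 2.534 = 2.9992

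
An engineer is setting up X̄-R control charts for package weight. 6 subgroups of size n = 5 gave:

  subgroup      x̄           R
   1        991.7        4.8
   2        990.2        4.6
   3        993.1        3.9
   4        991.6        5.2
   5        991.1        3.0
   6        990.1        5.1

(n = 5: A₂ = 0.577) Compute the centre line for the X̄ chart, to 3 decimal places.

991.300

X̄̄ = (991.7 + 990.2 + 993.1 + 991.6 + 991.1 + 990.1) / 6 = 5947.8000 / 6 = 991.3000
CL = X̄̄ = 991.3000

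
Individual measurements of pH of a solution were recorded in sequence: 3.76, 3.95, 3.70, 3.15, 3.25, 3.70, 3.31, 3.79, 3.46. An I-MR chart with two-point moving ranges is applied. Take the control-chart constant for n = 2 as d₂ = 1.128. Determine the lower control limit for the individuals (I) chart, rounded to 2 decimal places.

2.65

X̄ = (3.76 + 3.95 + 3.70 + 3.15 + 3.25 + 3.70 + 3.31 + 3.79 + 3.46) / 9 = 3.5633
Moving ranges: 0.19, 0.25, 0.55, 0.10, 0.45, 0.39, 0.48, 0.33; M̄R̄ = 2.7400 / 8 = 0.3425
LCL = X̄ − 3·M̄R̄/d₂ = 3.5633 − 3 × 0.3425 / 1.128 = 2.6524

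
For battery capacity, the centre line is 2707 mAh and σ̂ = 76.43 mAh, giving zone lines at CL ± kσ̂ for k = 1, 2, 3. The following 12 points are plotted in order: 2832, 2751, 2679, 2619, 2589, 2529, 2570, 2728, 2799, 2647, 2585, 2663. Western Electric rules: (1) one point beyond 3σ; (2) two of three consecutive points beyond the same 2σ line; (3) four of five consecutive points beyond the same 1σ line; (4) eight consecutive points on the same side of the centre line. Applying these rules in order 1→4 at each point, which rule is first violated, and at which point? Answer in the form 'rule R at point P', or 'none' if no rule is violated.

Zone of each point (C = within 1σ̂, B = 1σ̂–2σ̂, A = 2σ̂–3σ̂, * = beyond 3σ̂; sign = side of CL): 1:+B, 2:+C, 3:-C, 4:-B, 5:-B, 6:-A, 7:-B, 8:+C, 9:+B, 10:-C, 11:-B, 12:-C
Rule 3 (four of five consecutive points beyond the same 1σ limit) is satisfied at point 7.

rule 3 at point 7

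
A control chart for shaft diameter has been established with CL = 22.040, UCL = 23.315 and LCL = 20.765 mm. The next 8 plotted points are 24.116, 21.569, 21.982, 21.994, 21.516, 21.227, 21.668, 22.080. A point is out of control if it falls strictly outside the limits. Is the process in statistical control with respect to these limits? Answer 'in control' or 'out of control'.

out of control

Compare each point to [20.765, 23.315]: sample 1 = 24.116 > UCL.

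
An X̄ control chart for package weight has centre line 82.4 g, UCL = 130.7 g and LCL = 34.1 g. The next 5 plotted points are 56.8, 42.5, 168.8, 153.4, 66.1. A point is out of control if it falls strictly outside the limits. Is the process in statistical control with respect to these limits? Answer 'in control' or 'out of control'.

Compare each point to [34.1, 130.7]: sample 3 = 168.8 > UCL; sample 4 = 153.4 > UCL.

out of control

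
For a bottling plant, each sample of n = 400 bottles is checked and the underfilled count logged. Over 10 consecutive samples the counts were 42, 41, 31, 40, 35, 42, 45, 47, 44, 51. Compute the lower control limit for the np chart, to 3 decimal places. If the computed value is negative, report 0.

23.446

p̄ = Σdᵢ / (k·n) = 418 / (10 × 400) = 0.10450
LCL = np̄ − 3·√(np̄(1−p̄)) = 41.8000 − 3 × 6.1182 = 23.4455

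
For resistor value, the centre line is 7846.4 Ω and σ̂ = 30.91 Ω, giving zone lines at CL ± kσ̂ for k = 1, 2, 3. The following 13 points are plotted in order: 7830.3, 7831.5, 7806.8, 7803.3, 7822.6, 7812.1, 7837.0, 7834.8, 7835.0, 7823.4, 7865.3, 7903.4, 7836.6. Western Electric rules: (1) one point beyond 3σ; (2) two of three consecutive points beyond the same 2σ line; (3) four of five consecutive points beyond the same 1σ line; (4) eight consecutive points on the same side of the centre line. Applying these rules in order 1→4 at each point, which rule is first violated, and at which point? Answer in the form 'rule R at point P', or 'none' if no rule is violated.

Zone of each point (C = within 1σ̂, B = 1σ̂–2σ̂, A = 2σ̂–3σ̂, * = beyond 3σ̂; sign = side of CL): 1:-C, 2:-C, 3:-B, 4:-B, 5:-C, 6:-B, 7:-C, 8:-C, 9:-C, 10:-C, 11:+C, 12:+B, 13:-C
Rule 4 (eight consecutive points on the same side of the centre line) is satisfied at point 8.

rule 4 at point 8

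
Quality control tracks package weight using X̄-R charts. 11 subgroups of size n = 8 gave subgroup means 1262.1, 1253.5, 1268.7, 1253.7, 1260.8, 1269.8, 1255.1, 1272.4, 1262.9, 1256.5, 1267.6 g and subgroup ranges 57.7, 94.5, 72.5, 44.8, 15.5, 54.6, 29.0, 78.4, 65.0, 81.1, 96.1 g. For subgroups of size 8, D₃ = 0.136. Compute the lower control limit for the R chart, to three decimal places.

R̄ = (57.7 + 94.5 + 72.5 + 44.8 + 15.5 + 54.6 + 29.0 + 78.4 + 65.0 + 81.1 + 96.1) / 11 = 689.2000 / 11 = 62.6545
LCL_R = D₃·R̄ = 0.136 × 62.6545 = 8.5210

8.521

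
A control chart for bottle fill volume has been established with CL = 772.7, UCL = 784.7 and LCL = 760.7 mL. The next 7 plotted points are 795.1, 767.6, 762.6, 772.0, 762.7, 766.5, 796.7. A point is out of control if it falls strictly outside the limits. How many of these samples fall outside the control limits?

Compare each point to [760.7, 784.7]: sample 1 = 795.1 > UCL; sample 7 = 796.7 > UCL.

2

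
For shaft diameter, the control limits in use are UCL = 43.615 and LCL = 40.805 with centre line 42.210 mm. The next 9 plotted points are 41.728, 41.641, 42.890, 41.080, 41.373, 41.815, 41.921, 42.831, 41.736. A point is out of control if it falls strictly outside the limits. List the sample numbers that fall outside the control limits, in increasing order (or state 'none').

none

All 9 points lie within [40.805, 43.615].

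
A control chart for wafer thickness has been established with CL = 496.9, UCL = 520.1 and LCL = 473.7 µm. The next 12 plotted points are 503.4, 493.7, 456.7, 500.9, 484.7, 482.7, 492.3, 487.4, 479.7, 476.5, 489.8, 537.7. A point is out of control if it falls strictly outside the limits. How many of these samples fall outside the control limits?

Compare each point to [473.7, 520.1]: sample 3 = 456.7 < LCL; sample 12 = 537.7 > UCL.

2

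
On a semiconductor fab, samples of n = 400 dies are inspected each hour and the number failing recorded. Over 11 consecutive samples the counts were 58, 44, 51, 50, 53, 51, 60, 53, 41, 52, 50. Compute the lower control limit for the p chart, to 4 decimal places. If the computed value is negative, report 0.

0.0778

p̄ = Σdᵢ / (k·n) = 563 / (11 × 400) = 0.12795
LCL = p̄ − 3·√(p̄(1−p̄)/n) = 0.12795 − 3 × 0.01670 = 0.07785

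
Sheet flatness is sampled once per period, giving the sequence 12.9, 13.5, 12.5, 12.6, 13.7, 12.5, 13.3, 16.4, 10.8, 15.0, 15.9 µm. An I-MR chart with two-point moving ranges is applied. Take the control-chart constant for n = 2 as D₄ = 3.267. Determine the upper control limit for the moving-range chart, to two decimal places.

Moving ranges: 0.6, 1.0, 0.1, 1.1, 1.2, 0.8, 3.1, 5.6, 4.2, 0.9; M̄R̄ = 18.6000 / 10 = 1.8600
UCL_MR = D₄·M̄R̄ = 3.267 × 1.8600 = 6.0766

6.08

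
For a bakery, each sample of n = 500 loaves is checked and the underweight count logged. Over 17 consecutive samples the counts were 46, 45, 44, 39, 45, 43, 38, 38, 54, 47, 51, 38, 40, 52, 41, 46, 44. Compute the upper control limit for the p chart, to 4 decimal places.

p̄ = Σdᵢ / (k·n) = 751 / (17 × 500) = 0.08835
UCL = p̄ + 3·√(p̄(1−p̄)/n) = 0.08835 + 3 × √(0.08835×0.91165/500) = 0.08835 + 3 × 0.01269 = 0.12643

0.1264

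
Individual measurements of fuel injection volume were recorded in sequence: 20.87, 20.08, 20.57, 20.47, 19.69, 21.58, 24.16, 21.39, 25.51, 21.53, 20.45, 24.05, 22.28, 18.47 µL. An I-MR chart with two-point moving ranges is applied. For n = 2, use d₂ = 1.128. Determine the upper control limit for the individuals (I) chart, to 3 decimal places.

X̄ = (20.87 + 20.08 + 20.57 + 20.47 + 19.69 + 21.58 + 24.16 + 21.39 + 25.51 + 21.53 + 20.45 + 24.05 + 22.28 + 18.47) / 14 = 21.5071
Moving ranges: 0.79, 0.49, 0.10, 0.78, 1.89, 2.58, 2.77, 4.12, 3.98, 1.08, 3.60, 1.77, 3.81; M̄R̄ = 27.7600 / 13 = 2.1354
UCL = X̄ + 3·M̄R̄/d₂ = 21.5071 + 3 × 2.1354 / 1.128 = 27.1864

27.186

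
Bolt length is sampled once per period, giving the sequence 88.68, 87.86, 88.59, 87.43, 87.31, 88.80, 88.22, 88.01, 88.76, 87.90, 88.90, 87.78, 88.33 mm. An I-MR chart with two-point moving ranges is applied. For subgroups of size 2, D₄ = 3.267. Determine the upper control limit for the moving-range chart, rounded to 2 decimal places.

2.56

Moving ranges: 0.82, 0.73, 1.16, 0.12, 1.49, 0.58, 0.21, 0.75, 0.86, 1.00, 1.12, 0.55; M̄R̄ = 9.3900 / 12 = 0.7825
UCL_MR = D₄·M̄R̄ = 3.267 × 0.7825 = 2.5564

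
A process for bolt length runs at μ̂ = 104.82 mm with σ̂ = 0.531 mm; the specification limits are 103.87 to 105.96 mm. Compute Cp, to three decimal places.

Cp = (USL − LSL) / (6σ̂) = (105.96 − 103.87) / (6 × 0.531) = 2.0900 / 3.1860 = 0.6560

0.656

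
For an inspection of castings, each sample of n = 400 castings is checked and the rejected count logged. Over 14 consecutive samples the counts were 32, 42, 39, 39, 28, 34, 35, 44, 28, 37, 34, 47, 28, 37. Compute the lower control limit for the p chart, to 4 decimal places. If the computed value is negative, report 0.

0.0471

p̄ = Σdᵢ / (k·n) = 504 / (14 × 400) = 0.09000
LCL = p̄ − 3·√(p̄(1−p̄)/n) = 0.09000 − 3 × 0.01431 = 0.04707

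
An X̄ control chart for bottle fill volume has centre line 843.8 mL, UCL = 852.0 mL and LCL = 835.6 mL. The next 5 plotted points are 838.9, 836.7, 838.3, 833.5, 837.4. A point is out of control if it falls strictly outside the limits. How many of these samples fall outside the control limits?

1

Compare each point to [835.6, 852.0]: sample 4 = 833.5 < LCL.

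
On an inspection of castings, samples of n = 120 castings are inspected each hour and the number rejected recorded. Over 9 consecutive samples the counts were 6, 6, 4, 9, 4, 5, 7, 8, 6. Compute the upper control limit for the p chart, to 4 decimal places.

0.1111

p̄ = Σdᵢ / (k·n) = 55 / (9 × 120) = 0.05093
UCL = p̄ + 3·√(p̄(1−p̄)/n) = 0.05093 + 3 × √(0.05093×0.94907/120) = 0.05093 + 3 × 0.02007 = 0.11113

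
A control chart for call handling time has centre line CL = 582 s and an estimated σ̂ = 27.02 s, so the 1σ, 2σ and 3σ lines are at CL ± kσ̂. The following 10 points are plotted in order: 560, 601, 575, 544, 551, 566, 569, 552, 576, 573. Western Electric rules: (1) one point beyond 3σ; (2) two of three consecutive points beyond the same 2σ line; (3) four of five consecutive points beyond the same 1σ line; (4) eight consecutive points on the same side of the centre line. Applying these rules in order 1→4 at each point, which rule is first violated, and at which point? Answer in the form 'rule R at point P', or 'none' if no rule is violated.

rule 4 at point 10

Zone of each point (C = within 1σ̂, B = 1σ̂–2σ̂, A = 2σ̂–3σ̂, * = beyond 3σ̂; sign = side of CL): 1:-C, 2:+C, 3:-C, 4:-B, 5:-B, 6:-C, 7:-C, 8:-B, 9:-C, 10:-C
Rule 4 (eight consecutive points on the same side of the centre line) is satisfied at point 10.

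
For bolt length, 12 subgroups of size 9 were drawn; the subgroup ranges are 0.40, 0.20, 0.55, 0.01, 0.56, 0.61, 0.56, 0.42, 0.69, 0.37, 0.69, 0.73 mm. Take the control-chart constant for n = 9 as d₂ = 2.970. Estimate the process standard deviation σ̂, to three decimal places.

0.162

R̄ = (0.40 + 0.20 + 0.55 + 0.01 + 0.56 + 0.61 + 0.56 + 0.42 + 0.69 + 0.37 + 0.69 + 0.73) / 12 = 0.4825
σ̂ = R̄ / d₂ = 0.4825 / 2.970 = 0.1625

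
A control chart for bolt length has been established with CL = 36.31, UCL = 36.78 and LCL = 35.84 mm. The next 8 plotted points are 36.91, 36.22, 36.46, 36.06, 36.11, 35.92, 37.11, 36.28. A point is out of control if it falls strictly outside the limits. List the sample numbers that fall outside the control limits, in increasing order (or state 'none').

Compare each point to [35.84, 36.78]: sample 1 = 36.91 > UCL; sample 7 = 37.11 > UCL.

1, 7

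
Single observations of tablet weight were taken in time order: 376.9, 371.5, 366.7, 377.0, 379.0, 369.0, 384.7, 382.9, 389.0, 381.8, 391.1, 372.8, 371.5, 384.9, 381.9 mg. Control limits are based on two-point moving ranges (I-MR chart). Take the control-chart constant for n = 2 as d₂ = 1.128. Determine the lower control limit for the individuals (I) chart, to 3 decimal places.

X̄ = (376.9 + 371.5 + 366.7 + 377.0 + 379.0 + 369.0 + 384.7 + 382.9 + 389.0 + 381.8 + 391.1 + 372.8 + 371.5 + 384.9 + 381.9) / 15 = 378.7133
Moving ranges: 5.4, 4.8, 10.3, 2.0, 10.0, 15.7, 1.8, 6.1, 7.2, 9.3, 18.3, 1.3, 13.4, 3.0; M̄R̄ = 108.6000 / 14 = 7.7571
LCL = X̄ − 3·M̄R̄/d₂ = 378.7133 − 3 × 7.7571 / 1.128 = 358.0826

358.083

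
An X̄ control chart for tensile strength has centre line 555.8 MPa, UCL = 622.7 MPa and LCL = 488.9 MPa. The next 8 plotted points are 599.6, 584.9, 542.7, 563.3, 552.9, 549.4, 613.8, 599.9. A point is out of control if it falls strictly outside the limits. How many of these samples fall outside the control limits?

All 8 points lie within [488.9, 622.7].

0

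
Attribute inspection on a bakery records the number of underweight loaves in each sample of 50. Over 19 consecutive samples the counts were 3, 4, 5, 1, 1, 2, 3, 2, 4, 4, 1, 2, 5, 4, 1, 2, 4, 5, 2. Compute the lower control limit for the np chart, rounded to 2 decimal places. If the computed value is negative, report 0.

0.00

p̄ = Σdᵢ / (k·n) = 55 / (19 × 50) = 0.05789
LCL = np̄ − 3·√(np̄(1−p̄)) = 2.8947 − 3 × 1.6514 = -2.0595 → 0 (negative, so LCL = 0)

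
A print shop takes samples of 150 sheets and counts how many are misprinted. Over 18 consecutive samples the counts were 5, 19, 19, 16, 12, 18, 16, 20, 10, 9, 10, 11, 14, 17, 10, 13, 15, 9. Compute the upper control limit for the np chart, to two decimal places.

p̄ = Σdᵢ / (k·n) = 243 / (18 × 150) = 0.09000
UCL = np̄ + 3·√(np̄(1−p̄)) = 13.5000 + 3 × √(13.5000×0.91000) = 13.5000 + 3 × 3.5050 = 24.0150

24.01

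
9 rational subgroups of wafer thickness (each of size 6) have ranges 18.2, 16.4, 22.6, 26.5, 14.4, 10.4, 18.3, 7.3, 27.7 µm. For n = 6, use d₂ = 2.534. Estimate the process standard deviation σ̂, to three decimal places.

R̄ = (18.2 + 16.4 + 22.6 + 26.5 + 14.4 + 10.4 + 18.3 + 7.3 + 27.7) / 9 = 17.9778
σ̂ = R̄ / d₂ = 17.9778 / 2.534 = 7.0946

7.095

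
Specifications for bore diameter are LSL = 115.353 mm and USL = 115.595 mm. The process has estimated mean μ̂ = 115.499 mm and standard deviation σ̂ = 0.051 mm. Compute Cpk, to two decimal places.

Cpu = (USL − μ̂) / (3σ̂) = (115.595 − 115.499) / (3 × 0.051) = 0.6275; Cpl = (μ̂ − LSL) / (3σ̂) = (115.499 − 115.353) / (3 × 0.051) = 0.9542; Cpk = min(Cpu, Cpl) = 0.6275

0.63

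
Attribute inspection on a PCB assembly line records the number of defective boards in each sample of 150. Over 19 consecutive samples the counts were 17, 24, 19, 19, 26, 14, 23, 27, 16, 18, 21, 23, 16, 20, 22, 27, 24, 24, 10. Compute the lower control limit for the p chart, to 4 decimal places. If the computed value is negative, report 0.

0.0527

p̄ = Σdᵢ / (k·n) = 390 / (19 × 150) = 0.13684
LCL = p̄ − 3·√(p̄(1−p̄)/n) = 0.13684 − 3 × 0.02806 = 0.05266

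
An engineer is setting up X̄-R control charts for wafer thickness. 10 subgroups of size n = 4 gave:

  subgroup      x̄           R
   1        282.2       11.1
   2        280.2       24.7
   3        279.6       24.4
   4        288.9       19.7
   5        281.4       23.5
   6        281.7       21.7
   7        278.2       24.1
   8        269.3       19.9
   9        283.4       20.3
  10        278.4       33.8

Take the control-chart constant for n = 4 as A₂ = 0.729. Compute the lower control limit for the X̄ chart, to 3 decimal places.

264.059

X̄̄ = (282.2 + 280.2 + 279.6 + 288.9 + 281.4 + 281.7 + 278.2 + 269.3 + 283.4 + 278.4) / 10 = 2803.3000 / 10 = 280.3300
R̄ = (11.1 + 24.7 + 24.4 + 19.7 + 23.5 + 21.7 + 24.1 + 19.9 + 20.3 + 33.8) / 10 = 223.2000 / 10 = 22.3200
LCL = X̄̄ − A₂·R̄ = 280.3300 − 0.729 × 22.3200 = 264.0587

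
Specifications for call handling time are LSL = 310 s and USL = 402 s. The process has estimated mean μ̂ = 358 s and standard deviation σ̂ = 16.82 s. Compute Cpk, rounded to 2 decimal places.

0.87

Cpu = (USL − μ̂) / (3σ̂) = (402 − 358) / (3 × 16.82) = 0.8720; Cpl = (μ̂ − LSL) / (3σ̂) = (358 − 310) / (3 × 16.82) = 0.9512; Cpk = min(Cpu, Cpl) = 0.8720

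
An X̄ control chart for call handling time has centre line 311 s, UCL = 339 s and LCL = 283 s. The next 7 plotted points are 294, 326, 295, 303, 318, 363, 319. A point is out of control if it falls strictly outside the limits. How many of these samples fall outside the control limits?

Compare each point to [283, 339]: sample 6 = 363 > UCL.

1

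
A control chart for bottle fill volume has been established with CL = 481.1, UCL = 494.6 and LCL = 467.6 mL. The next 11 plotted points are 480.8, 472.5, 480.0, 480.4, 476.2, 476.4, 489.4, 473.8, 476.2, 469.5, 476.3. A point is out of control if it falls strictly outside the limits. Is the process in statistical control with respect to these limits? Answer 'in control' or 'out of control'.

All 11 points lie within [467.6, 494.6].

in control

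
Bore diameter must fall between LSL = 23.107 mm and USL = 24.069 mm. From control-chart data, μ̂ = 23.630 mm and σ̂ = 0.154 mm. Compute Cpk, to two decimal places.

Cpu = (USL − μ̂) / (3σ̂) = (24.069 − 23.630) / (3 × 0.154) = 0.9502; Cpl = (μ̂ − LSL) / (3σ̂) = (23.630 − 23.107) / (3 × 0.154) = 1.1320; Cpk = min(Cpu, Cpl) = 0.9502

0.95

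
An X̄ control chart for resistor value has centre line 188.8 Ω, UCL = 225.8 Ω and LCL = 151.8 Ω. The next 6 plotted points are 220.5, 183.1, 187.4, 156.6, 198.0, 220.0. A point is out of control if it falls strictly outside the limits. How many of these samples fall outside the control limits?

All 6 points lie within [151.8, 225.8].

0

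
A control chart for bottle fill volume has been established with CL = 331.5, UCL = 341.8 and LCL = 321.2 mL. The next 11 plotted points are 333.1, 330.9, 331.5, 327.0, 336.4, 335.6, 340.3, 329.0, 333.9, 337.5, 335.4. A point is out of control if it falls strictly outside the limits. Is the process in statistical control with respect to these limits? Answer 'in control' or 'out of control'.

in control

All 11 points lie within [321.2, 341.8].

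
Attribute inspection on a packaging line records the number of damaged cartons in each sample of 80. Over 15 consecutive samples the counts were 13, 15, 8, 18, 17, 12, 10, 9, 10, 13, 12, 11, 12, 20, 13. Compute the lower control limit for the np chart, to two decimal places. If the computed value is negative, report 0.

3.01

p̄ = Σdᵢ / (k·n) = 193 / (15 × 80) = 0.16083
LCL = np̄ − 3·√(np̄(1−p̄)) = 12.8667 − 3 × 3.2859 = 3.0089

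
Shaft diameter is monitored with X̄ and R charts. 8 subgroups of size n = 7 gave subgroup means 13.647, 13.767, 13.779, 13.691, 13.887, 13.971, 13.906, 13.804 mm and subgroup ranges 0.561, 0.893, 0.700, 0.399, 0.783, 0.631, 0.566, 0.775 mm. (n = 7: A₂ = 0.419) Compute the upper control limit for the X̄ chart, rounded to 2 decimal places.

X̄̄ = (13.647 + 13.767 + 13.779 + 13.691 + 13.887 + 13.971 + 13.906 + 13.804) / 8 = 110.4520 / 8 = 13.8065
R̄ = (0.561 + 0.893 + 0.700 + 0.399 + 0.783 + 0.631 + 0.566 + 0.775) / 8 = 5.3080 / 8 = 0.6635
UCL = X̄̄ + A₂·R̄ = 13.8065 + 0.419 × 0.6635 = 14.0845

14.08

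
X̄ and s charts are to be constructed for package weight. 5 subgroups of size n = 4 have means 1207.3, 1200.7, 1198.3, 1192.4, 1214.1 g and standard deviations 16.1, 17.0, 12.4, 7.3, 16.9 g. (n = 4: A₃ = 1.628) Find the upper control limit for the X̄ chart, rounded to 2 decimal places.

1225.25

X̄̄ = (1207.3 + 1200.7 + 1198.3 + 1192.4 + 1214.1) / 5 = 1202.5600
s̄ = (16.1 + 17.0 + 12.4 + 7.3 + 16.9) / 5 = 13.9400
UCL = X̄̄ + A₃·s̄ = 1202.5600 + 1.628 × 13.9400 = 1225.2543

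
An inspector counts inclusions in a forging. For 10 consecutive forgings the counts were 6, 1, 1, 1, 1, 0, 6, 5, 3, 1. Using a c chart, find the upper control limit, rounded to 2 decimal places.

7.24

c̄ = (6 + 1 + 1 + 1 + 1 + 0 + 6 + 5 + 3 + 1) / 10 = 25 / 10 = 2.5000
UCL = c̄ + 3√c̄ = 2.5000 + 3 × √2.5000 = 2.5000 + 3 × 1.5811 = 7.2434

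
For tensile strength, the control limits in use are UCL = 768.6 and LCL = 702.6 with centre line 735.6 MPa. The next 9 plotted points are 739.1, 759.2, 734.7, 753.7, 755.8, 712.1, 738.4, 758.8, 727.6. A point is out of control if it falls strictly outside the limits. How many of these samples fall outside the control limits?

0

All 9 points lie within [702.6, 768.6].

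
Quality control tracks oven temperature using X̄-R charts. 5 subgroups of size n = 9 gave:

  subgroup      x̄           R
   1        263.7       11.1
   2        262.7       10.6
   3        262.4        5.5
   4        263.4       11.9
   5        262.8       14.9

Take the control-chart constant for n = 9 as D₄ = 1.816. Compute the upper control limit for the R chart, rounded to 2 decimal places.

19.61

R̄ = (11.1 + 10.6 + 5.5 + 11.9 + 14.9) / 5 = 54.0000 / 5 = 10.8000
UCL_R = D₄·R̄ = 1.816 × 10.8000 = 19.6128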